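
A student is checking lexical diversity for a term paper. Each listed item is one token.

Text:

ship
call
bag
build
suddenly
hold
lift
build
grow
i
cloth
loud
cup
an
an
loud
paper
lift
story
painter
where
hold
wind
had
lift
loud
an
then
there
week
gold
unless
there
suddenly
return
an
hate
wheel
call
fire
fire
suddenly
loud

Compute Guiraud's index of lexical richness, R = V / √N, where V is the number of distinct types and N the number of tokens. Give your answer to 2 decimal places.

N = 43, V = 28.
√N = 6.557439
R = 28 / 6.557439 = 4.27

4.27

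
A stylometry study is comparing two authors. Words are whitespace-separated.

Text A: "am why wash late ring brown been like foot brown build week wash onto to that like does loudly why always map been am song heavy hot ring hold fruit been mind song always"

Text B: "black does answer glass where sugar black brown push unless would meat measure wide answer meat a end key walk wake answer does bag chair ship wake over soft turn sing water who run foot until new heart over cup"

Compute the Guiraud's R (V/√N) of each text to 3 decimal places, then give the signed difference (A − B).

A: V=24, N=34, R=4.116
B: V=33, N=40, R=5.218
Difference = 4.116 − 5.218 = -1.102

-1.102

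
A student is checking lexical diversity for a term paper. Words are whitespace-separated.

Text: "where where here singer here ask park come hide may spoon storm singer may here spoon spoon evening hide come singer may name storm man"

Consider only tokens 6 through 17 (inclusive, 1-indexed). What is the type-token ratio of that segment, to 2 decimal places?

0.75

Segment tokens 6–17: ask, park, come, hide, may, spoon, storm, singer, may, here, spoon, spoon
Segment N = 12, segment V = 9.
TTR = 9 / 12 = 0.75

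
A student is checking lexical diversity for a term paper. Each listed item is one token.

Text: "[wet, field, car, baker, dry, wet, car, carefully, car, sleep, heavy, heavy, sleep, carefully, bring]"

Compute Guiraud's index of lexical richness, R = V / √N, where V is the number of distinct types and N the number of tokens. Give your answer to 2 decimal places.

2.32

N = 15, V = 9.
√N = 3.872983
R = 9 / 3.872983 = 2.32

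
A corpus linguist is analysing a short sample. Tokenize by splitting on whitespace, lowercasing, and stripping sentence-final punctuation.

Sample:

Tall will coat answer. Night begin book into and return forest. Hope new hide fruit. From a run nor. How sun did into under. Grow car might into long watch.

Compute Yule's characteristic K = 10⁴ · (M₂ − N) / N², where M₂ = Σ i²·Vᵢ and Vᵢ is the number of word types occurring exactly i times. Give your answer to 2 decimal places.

Frequencies: into:3, tall:1, will:1, coat:1, answer:1, night:1, begin:1, book:1, and:1, return:1, forest:1, hope:1, new:1, hide:1, fruit:1, from:1, a:1, run:1, nor:1, how:1, … (8 more, each freq 1)
N = 30. Frequency spectrum: V_1=27, V_3=1
M₂ = 1²·27 + 3²·1 = 36
K = 10000 × (36 − 30) / 30² = 66.67

66.67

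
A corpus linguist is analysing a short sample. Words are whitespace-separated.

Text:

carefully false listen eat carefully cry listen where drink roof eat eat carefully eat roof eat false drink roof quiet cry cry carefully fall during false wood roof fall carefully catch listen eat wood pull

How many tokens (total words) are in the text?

Tokens: carefully, false, listen, eat, carefully, cry, listen, where, drink, roof, eat, eat, carefully, eat, roof, eat, false, drink, roof, quiet, cry, cry, carefully, fall, during, false, wood, roof, fall, carefully, catch, listen, eat, wood, pull
N = 35

35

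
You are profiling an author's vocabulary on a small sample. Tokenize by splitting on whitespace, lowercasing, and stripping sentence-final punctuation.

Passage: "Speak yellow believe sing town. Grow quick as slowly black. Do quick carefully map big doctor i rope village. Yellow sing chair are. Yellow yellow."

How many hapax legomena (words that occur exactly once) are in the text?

17

Frequencies: yellow:4, sing:2, quick:2, speak:1, believe:1, town:1, grow:1, as:1, slowly:1, black:1, do:1, carefully:1, map:1, big:1, doctor:1, i:1, rope:1, village:1, chair:1, are:1
Hapax (freq=1): are, as, believe, big, black, carefully, chair, do, doctor, grow, i, map, rope, slowly, speak, town, village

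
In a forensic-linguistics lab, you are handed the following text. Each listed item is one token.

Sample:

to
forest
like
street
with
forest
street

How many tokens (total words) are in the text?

Tokens: to, forest, like, street, with, forest, street
N = 7

7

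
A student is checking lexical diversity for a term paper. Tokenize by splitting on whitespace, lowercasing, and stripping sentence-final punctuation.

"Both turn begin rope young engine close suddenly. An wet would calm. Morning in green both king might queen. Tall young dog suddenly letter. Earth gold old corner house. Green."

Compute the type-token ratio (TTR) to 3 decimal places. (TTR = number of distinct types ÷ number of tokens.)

0.867

N = 30 tokens, V = 26 types.
TTR = V / N = 26 / 30 = 0.867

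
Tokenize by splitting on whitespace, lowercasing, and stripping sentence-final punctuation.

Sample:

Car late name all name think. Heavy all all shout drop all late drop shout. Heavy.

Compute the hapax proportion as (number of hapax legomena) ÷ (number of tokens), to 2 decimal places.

Frequencies: all:4, late:2, name:2, heavy:2, shout:2, drop:2, car:1, think:1
Hapax count = 2; token count = 16.
Ratio = 2 / 16 = 0.13

0.13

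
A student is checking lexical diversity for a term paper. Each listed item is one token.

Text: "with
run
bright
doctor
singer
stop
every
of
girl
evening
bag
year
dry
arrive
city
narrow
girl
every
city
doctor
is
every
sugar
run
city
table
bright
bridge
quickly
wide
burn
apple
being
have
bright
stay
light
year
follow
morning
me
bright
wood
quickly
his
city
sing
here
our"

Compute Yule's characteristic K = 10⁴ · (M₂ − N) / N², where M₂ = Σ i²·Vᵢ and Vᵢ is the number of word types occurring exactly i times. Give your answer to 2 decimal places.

Frequencies: bright:4, city:4, every:3, run:2, doctor:2, girl:2, year:2, quickly:2, with:1, singer:1, stop:1, of:1, evening:1, bag:1, dry:1, arrive:1, narrow:1, is:1, sugar:1, table:1, … (16 more, each freq 1)
N = 49. Frequency spectrum: V_1=28, V_2=5, V_3=1, V_4=2
M₂ = 1²·28 + 2²·5 + 3²·1 + 4²·2 = 89
K = 10000 × (89 − 49) / 49² = 166.60

166.60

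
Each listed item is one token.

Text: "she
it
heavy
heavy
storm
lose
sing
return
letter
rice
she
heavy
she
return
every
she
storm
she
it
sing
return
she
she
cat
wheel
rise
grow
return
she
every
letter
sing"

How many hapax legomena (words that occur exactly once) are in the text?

6

Frequencies: she:8, return:4, heavy:3, sing:3, it:2, storm:2, letter:2, every:2, lose:1, rice:1, cat:1, wheel:1, rise:1, grow:1
Hapax (freq=1): cat, grow, lose, rice, rise, wheel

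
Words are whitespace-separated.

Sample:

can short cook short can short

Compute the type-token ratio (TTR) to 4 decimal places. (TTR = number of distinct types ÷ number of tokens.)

0.5000

N = 6 tokens, V = 3 types.
TTR = V / N = 3 / 6 = 0.5000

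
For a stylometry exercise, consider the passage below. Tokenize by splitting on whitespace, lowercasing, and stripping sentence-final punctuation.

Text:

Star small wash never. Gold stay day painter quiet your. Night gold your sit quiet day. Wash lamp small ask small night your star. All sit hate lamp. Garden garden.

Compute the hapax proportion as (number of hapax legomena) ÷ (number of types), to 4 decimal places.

Frequencies: small:3, your:3, star:2, wash:2, gold:2, day:2, quiet:2, night:2, sit:2, lamp:2, garden:2, never:1, stay:1, painter:1, ask:1, all:1, hate:1
Hapax count = 6; type count = 17.
Ratio = 6 / 17 = 0.3529

0.3529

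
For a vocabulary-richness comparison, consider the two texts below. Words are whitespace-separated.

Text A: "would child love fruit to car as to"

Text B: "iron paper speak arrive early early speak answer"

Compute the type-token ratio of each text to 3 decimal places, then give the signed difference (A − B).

TTR(A) = 7/8 = 0.875
TTR(B) = 6/8 = 0.750
Difference = 0.875 − 0.750 = 0.125

0.125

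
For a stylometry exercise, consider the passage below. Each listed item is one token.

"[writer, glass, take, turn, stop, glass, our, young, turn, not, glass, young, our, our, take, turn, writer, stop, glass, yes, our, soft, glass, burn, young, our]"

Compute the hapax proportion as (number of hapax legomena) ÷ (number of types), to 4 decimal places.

Frequencies: glass:5, our:5, turn:3, young:3, writer:2, take:2, stop:2, not:1, yes:1, soft:1, burn:1
Hapax count = 4; type count = 11.
Ratio = 4 / 11 = 0.3636

0.3636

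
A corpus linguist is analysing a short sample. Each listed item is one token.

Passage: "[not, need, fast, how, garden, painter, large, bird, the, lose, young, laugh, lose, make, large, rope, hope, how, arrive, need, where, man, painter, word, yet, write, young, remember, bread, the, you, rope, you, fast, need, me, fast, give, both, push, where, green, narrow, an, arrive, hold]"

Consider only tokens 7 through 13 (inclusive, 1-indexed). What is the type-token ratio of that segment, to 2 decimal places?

Segment tokens 7–13: large, bird, the, lose, young, laugh, lose
Segment N = 7, segment V = 6.
TTR = 6 / 7 = 0.86

0.86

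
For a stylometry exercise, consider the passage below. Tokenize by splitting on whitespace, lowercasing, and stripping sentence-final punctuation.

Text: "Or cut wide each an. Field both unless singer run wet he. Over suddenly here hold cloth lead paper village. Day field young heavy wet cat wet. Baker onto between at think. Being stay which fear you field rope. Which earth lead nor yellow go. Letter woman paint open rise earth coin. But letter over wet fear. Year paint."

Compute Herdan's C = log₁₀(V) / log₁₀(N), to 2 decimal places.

N = 59, V = 47.
log₁₀(V) = 1.672098, log₁₀(N) = 1.770852
C = 1.672098 / 1.770852 = 0.94

0.94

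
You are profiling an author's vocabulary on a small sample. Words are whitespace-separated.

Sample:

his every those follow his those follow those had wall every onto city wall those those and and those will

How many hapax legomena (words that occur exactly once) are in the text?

4

Frequencies: those:6, his:2, every:2, follow:2, wall:2, and:2, had:1, onto:1, city:1, will:1
Hapax (freq=1): city, had, onto, will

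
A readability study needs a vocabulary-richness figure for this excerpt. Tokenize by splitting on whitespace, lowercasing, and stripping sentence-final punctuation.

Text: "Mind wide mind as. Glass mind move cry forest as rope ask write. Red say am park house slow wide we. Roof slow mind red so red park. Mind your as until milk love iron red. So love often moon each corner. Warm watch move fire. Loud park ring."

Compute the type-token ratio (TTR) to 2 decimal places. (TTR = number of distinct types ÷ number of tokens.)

0.67

N = 49 tokens, V = 33 types.
TTR = V / N = 33 / 49 = 0.67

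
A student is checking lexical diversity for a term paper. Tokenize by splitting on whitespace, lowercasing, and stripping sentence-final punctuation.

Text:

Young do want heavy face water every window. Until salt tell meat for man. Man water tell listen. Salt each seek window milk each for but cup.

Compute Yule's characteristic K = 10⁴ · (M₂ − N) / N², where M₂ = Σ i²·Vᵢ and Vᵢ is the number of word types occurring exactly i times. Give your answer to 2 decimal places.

Frequencies: water:2, window:2, salt:2, tell:2, for:2, man:2, each:2, young:1, do:1, want:1, heavy:1, face:1, every:1, until:1, meat:1, listen:1, seek:1, milk:1, but:1, cup:1
N = 27. Frequency spectrum: V_1=13, V_2=7
M₂ = 1²·13 + 2²·7 = 41
K = 10000 × (41 − 27) / 27² = 192.04

192.04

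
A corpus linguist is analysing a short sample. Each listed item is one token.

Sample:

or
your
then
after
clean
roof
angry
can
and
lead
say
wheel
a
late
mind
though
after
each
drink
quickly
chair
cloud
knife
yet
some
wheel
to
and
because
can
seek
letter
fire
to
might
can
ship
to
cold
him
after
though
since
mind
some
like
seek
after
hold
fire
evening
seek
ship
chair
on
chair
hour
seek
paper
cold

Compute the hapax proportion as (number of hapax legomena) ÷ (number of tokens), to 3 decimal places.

Frequencies: after:4, seek:4, can:3, chair:3, to:3, and:2, wheel:2, mind:2, though:2, some:2, fire:2, ship:2, cold:2, or:1, your:1, then:1, clean:1, roof:1, angry:1, lead:1, … (20 more, each freq 1)
Hapax count = 27; token count = 60.
Ratio = 27 / 60 = 0.450

0.450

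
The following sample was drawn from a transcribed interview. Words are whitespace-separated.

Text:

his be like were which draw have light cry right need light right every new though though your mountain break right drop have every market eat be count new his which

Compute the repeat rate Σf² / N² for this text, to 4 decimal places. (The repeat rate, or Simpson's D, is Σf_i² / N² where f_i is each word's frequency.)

0.0552

Frequencies: right:3, his:2, be:2, which:2, have:2, light:2, every:2, new:2, though:2, like:1, were:1, draw:1, cry:1, need:1, your:1, mountain:1, break:1, drop:1, market:1, eat:1, … (1 more, each freq 1)
Σf² = 53; N² = 961
Repeat rate = 53 / 961 = 0.0552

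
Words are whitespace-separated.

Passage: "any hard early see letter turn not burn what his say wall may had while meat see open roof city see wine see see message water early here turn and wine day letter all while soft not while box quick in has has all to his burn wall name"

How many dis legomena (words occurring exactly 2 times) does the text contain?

Frequencies: see:5, while:3, early:2, letter:2, turn:2, not:2, burn:2, his:2, wall:2, wine:2, all:2, has:2, any:1, hard:1, what:1, say:1, may:1, had:1, meat:1, open:1, … (13 more, each freq 1)
Words with frequency 2: all, burn, early, has, his, letter, not, turn, wall, wine

10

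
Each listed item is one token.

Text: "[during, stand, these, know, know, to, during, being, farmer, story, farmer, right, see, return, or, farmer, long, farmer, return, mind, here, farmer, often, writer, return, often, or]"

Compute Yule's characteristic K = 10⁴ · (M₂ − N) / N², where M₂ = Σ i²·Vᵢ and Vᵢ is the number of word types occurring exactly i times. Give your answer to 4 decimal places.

466.3923

Frequencies: farmer:5, return:3, during:2, know:2, or:2, often:2, stand:1, these:1, to:1, being:1, story:1, right:1, see:1, long:1, mind:1, here:1, writer:1
N = 27. Frequency spectrum: V_1=11, V_2=4, V_3=1, V_5=1
M₂ = 1²·11 + 2²·4 + 3²·1 + 5²·1 = 61
K = 10000 × (61 − 27) / 27² = 466.3923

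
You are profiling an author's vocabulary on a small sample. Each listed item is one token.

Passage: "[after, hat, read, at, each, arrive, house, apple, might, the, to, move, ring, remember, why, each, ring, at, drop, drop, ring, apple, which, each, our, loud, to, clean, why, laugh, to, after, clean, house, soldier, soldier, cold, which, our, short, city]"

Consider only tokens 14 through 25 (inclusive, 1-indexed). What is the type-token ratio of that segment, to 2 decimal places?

Segment tokens 14–25: remember, why, each, ring, at, drop, drop, ring, apple, which, each, our
Segment N = 12, segment V = 9.
TTR = 9 / 12 = 0.75

0.75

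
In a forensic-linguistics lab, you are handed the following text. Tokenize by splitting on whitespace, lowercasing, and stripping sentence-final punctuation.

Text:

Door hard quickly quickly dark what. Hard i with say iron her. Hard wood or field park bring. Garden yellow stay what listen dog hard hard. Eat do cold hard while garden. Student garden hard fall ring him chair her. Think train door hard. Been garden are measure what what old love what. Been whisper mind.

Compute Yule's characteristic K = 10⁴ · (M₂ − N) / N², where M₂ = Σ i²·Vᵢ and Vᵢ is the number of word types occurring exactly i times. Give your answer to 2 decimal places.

Frequencies: hard:8, what:5, garden:4, door:2, quickly:2, her:2, been:2, dark:1, i:1, with:1, say:1, iron:1, wood:1, or:1, field:1, park:1, bring:1, yellow:1, stay:1, listen:1, … (18 more, each freq 1)
N = 56. Frequency spectrum: V_1=31, V_2=4, V_4=1, V_5=1, V_8=1
M₂ = 1²·31 + 2²·4 + 4²·1 + 5²·1 + 8²·1 = 152
K = 10000 × (152 − 56) / 56² = 306.12

306.12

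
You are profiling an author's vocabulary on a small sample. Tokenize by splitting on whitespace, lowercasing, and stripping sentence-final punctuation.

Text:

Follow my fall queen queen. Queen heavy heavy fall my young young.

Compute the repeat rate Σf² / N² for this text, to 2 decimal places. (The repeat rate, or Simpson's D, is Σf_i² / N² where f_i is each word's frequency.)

0.18

Frequencies: queen:3, my:2, fall:2, heavy:2, young:2, follow:1
Σf² = 26; N² = 144
Repeat rate = 26 / 144 = 0.18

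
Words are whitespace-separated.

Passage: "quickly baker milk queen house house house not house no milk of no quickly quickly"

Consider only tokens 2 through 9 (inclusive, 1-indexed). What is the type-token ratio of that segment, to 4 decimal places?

0.6250

Segment tokens 2–9: baker, milk, queen, house, house, house, not, house
Segment N = 8, segment V = 5.
TTR = 5 / 8 = 0.6250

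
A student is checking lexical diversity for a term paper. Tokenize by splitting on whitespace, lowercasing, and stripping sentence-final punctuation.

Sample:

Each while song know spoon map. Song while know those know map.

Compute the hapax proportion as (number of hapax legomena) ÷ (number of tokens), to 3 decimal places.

0.250

Frequencies: know:3, while:2, song:2, map:2, each:1, spoon:1, those:1
Hapax count = 3; token count = 12.
Ratio = 3 / 12 = 0.250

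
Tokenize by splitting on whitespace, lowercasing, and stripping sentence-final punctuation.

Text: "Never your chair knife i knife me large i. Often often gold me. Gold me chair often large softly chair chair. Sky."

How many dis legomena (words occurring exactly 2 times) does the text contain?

Frequencies: chair:4, me:3, often:3, knife:2, i:2, large:2, gold:2, never:1, your:1, softly:1, sky:1
Words with frequency 2: gold, i, knife, large

4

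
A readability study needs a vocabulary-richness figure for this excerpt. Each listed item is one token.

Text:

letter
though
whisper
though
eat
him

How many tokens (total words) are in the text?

6

Tokens: letter, though, whisper, though, eat, him
N = 6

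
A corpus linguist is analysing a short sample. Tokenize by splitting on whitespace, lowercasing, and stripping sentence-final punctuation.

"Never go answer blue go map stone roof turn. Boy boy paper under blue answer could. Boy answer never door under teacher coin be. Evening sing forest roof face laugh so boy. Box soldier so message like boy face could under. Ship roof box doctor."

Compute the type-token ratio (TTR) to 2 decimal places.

N = 45 tokens, V = 28 types.
TTR = V / N = 28 / 45 = 0.62

0.62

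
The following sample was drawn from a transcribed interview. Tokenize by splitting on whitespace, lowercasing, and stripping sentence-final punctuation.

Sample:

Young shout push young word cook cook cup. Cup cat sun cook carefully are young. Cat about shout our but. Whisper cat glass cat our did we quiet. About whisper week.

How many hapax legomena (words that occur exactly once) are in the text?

Frequencies: cat:4, young:3, cook:3, shout:2, cup:2, about:2, our:2, whisper:2, push:1, word:1, sun:1, carefully:1, are:1, but:1, glass:1, did:1, we:1, quiet:1, week:1
Hapax (freq=1): are, but, carefully, did, glass, push, quiet, sun, we, week, word

11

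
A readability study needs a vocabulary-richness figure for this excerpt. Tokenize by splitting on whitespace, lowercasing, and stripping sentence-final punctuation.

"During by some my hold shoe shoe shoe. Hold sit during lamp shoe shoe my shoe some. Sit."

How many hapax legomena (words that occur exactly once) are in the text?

2

Frequencies: shoe:6, during:2, some:2, my:2, hold:2, sit:2, by:1, lamp:1
Hapax (freq=1): by, lamp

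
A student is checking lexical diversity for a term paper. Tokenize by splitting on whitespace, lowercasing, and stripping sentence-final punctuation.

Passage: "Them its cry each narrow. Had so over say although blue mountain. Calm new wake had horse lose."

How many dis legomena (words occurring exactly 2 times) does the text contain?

1

Frequencies: had:2, them:1, its:1, cry:1, each:1, narrow:1, so:1, over:1, say:1, although:1, blue:1, mountain:1, calm:1, new:1, wake:1, horse:1, lose:1
Words with frequency 2: had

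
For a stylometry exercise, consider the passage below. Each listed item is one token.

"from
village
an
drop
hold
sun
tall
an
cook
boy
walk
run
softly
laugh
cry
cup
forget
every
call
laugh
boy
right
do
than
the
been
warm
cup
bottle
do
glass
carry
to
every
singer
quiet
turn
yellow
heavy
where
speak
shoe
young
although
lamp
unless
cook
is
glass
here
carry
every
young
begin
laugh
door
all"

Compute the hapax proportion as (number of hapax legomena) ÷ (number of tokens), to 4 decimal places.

0.6140

Frequencies: laugh:3, every:3, an:2, cook:2, boy:2, cup:2, do:2, glass:2, carry:2, young:2, from:1, village:1, drop:1, hold:1, sun:1, tall:1, walk:1, run:1, softly:1, cry:1, … (25 more, each freq 1)
Hapax count = 35; token count = 57.
Ratio = 35 / 57 = 0.6140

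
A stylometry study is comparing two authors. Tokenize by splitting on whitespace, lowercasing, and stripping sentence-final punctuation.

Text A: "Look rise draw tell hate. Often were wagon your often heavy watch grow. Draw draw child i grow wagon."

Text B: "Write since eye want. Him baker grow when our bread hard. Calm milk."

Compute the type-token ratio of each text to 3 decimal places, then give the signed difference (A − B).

TTR(A) = 14/19 = 0.737
TTR(B) = 13/13 = 1.000
Difference = 0.737 − 1.000 = -0.263

-0.263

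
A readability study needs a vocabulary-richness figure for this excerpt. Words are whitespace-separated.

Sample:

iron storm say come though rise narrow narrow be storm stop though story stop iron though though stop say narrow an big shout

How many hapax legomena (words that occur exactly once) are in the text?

7

Frequencies: though:4, narrow:3, stop:3, iron:2, storm:2, say:2, come:1, rise:1, be:1, story:1, an:1, big:1, shout:1
Hapax (freq=1): an, be, big, come, rise, shout, story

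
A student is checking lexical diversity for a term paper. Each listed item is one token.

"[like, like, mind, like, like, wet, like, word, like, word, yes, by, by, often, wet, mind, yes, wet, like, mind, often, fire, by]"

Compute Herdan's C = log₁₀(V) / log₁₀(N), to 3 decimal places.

0.663

N = 23, V = 8.
log₁₀(V) = 0.903090, log₁₀(N) = 1.361728
C = 0.903090 / 1.361728 = 0.663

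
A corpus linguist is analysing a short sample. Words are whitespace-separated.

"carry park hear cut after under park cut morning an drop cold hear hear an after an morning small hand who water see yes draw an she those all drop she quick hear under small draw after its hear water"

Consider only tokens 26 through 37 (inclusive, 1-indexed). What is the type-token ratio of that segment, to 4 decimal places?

0.9167

Segment tokens 26–37: an, she, those, all, drop, she, quick, hear, under, small, draw, after
Segment N = 12, segment V = 11.
TTR = 11 / 12 = 0.9167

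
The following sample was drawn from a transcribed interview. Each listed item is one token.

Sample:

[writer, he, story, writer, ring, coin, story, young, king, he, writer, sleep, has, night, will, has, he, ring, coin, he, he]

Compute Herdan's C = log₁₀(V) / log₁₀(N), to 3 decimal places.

N = 21, V = 11.
log₁₀(V) = 1.041393, log₁₀(N) = 1.322219
C = 1.041393 / 1.322219 = 0.788

0.788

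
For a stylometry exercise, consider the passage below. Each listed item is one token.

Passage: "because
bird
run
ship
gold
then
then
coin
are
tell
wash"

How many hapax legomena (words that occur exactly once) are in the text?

Frequencies: then:2, because:1, bird:1, run:1, ship:1, gold:1, coin:1, are:1, tell:1, wash:1
Hapax (freq=1): are, because, bird, coin, gold, run, ship, tell, wash

9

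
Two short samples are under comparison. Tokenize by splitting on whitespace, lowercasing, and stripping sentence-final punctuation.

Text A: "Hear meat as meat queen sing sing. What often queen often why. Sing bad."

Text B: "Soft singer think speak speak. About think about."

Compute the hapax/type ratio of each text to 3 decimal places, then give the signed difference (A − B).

0.156

A: hapax=5, V=9, ratio=0.556
B: hapax=2, V=5, ratio=0.400
Difference = 0.556 − 0.400 = 0.156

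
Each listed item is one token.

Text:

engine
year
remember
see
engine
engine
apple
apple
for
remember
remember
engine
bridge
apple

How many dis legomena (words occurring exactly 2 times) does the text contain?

Frequencies: engine:4, remember:3, apple:3, year:1, see:1, for:1, bridge:1
Words with frequency 2: (none)

0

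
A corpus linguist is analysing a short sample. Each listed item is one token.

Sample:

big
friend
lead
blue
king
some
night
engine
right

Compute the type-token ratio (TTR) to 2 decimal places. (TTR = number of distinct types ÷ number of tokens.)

1.00

N = 9 tokens, V = 9 types.
TTR = V / N = 9 / 9 = 1.00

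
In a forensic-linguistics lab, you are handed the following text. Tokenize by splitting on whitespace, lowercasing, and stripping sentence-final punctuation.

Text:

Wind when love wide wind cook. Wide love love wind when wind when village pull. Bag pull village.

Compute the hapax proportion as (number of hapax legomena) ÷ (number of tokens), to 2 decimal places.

Frequencies: wind:4, when:3, love:3, wide:2, village:2, pull:2, cook:1, bag:1
Hapax count = 2; token count = 18.
Ratio = 2 / 18 = 0.11

0.11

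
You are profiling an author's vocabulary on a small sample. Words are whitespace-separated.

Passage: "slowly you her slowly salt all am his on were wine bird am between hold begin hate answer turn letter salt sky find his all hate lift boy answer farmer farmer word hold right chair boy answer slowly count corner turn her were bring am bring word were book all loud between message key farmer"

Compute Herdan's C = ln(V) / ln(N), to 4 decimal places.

0.8725

N = 55, V = 33.
ln(V) = 3.496508, ln(N) = 4.007333
C = 3.496508 / 4.007333 = 0.8725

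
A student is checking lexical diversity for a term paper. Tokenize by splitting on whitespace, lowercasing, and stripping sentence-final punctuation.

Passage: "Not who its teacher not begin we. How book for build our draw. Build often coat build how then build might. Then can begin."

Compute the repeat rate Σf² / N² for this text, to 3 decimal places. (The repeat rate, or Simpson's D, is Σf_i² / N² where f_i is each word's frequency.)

Frequencies: build:4, not:2, begin:2, how:2, then:2, who:1, its:1, teacher:1, we:1, book:1, for:1, our:1, draw:1, often:1, coat:1, might:1, can:1
Σf² = 44; N² = 576
Repeat rate = 44 / 576 = 0.076

0.076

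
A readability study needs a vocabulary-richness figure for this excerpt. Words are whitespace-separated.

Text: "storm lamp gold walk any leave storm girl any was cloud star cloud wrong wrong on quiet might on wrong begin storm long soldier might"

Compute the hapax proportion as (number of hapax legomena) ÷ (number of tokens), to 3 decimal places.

0.440

Frequencies: storm:3, wrong:3, any:2, cloud:2, on:2, might:2, lamp:1, gold:1, walk:1, leave:1, girl:1, was:1, star:1, quiet:1, begin:1, long:1, soldier:1
Hapax count = 11; token count = 25.
Ratio = 11 / 25 = 0.440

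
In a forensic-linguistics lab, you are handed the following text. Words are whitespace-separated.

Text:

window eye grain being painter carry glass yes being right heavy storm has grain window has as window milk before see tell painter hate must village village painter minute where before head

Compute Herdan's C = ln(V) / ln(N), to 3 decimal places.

0.905

N = 32, V = 23.
ln(V) = 3.135494, ln(N) = 3.465736
C = 3.135494 / 3.465736 = 0.905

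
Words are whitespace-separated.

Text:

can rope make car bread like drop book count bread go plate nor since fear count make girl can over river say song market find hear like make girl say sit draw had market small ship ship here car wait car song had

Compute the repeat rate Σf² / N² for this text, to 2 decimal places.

Frequencies: make:3, car:3, can:2, bread:2, like:2, count:2, girl:2, say:2, song:2, market:2, had:2, ship:2, rope:1, drop:1, book:1, go:1, plate:1, nor:1, since:1, fear:1, … (9 more, each freq 1)
Σf² = 75; N² = 1849
Repeat rate = 75 / 1849 = 0.04

0.04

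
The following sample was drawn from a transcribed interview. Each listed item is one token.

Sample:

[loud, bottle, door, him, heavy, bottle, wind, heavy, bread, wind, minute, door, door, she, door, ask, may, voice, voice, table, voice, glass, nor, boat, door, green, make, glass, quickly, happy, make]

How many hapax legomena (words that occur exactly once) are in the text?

13

Frequencies: door:5, voice:3, bottle:2, heavy:2, wind:2, glass:2, make:2, loud:1, him:1, bread:1, minute:1, she:1, ask:1, may:1, table:1, nor:1, boat:1, green:1, quickly:1, happy:1
Hapax (freq=1): ask, boat, bread, green, happy, him, loud, may, minute, nor, quickly, she, table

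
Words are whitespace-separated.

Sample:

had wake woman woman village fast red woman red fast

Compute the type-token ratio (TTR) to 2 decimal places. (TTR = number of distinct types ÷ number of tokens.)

N = 10 tokens, V = 6 types.
TTR = V / N = 6 / 10 = 0.60

0.60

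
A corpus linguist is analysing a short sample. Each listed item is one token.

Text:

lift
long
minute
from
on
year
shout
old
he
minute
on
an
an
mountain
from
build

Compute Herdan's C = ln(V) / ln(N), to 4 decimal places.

N = 16, V = 12.
ln(V) = 2.484907, ln(N) = 2.772589
C = 2.484907 / 2.772589 = 0.8962

0.8962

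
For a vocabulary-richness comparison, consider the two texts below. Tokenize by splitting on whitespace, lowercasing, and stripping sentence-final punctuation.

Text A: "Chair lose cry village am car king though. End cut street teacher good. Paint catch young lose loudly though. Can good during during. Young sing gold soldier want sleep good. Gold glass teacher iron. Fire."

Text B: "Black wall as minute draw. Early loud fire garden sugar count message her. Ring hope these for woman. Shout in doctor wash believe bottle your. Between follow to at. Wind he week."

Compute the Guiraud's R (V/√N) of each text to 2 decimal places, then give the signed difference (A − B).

-1.10

A: V=27, N=35, R=4.56
B: V=32, N=32, R=5.66
Difference = 4.56 − 5.66 = -1.10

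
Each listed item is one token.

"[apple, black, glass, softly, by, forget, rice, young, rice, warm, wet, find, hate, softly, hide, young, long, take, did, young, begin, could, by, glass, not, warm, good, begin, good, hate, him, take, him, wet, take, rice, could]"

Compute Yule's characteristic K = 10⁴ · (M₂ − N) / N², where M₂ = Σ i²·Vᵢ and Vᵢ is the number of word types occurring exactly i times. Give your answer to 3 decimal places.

Frequencies: rice:3, young:3, take:3, glass:2, softly:2, by:2, warm:2, wet:2, hate:2, begin:2, could:2, good:2, him:2, apple:1, black:1, forget:1, find:1, hide:1, long:1, did:1, … (1 more, each freq 1)
N = 37. Frequency spectrum: V_1=8, V_2=10, V_3=3
M₂ = 1²·8 + 2²·10 + 3²·3 = 75
K = 10000 × (75 − 37) / 37² = 277.575

277.575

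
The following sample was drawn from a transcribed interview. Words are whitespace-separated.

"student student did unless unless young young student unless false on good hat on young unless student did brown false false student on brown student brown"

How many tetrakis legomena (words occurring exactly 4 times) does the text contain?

1

Frequencies: student:6, unless:4, young:3, false:3, on:3, brown:3, did:2, good:1, hat:1
Words with frequency 4: unless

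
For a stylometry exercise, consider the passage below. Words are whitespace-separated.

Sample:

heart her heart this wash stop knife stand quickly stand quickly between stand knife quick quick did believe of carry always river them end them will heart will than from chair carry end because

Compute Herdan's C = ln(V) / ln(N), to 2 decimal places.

N = 34, V = 23.
ln(V) = 3.135494, ln(N) = 3.526361
C = 3.135494 / 3.526361 = 0.89

0.89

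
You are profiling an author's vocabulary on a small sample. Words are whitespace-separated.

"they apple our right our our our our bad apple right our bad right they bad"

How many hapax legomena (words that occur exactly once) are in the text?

0

Frequencies: our:6, right:3, bad:3, they:2, apple:2
Hapax (freq=1): (none)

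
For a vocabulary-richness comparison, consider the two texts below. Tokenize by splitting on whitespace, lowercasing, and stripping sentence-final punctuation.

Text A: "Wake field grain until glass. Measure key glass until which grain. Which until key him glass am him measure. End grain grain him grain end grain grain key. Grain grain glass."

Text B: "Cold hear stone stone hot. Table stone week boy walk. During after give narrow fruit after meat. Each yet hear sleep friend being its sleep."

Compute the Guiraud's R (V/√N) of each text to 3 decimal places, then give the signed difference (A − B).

A: V=11, N=31, R=1.976
B: V=20, N=25, R=4.000
Difference = 1.976 − 4.000 = -2.024

-2.024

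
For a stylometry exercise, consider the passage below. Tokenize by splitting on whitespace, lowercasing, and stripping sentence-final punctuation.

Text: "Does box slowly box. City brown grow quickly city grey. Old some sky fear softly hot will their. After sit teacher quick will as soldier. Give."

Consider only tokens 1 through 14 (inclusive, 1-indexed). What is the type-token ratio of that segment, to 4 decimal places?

Segment tokens 1–14: does, box, slowly, box, city, brown, grow, quickly, city, grey, old, some, sky, fear
Segment N = 14, segment V = 12.
TTR = 12 / 14 = 0.8571

0.8571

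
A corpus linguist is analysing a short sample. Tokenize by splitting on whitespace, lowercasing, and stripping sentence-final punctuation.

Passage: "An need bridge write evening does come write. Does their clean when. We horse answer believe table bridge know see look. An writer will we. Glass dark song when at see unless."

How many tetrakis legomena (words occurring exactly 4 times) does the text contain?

Frequencies: an:2, bridge:2, write:2, does:2, when:2, we:2, see:2, need:1, evening:1, come:1, their:1, clean:1, horse:1, answer:1, believe:1, table:1, know:1, look:1, writer:1, will:1, … (5 more, each freq 1)
Words with frequency 4: (none)

0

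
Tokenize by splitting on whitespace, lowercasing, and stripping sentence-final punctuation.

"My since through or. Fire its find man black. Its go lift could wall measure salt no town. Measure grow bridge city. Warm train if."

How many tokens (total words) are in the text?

Tokens: my, since, through, or, fire, its, find, man, black, its, go, lift, could, wall, measure, salt, no, town, measure, grow, bridge, city, warm, train, if
N = 25

25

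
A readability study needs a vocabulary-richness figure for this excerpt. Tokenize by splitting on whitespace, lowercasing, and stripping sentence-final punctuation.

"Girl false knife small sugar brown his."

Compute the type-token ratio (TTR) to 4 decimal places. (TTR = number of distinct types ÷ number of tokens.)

1.0000

N = 7 tokens, V = 7 types.
TTR = V / N = 7 / 7 = 1.0000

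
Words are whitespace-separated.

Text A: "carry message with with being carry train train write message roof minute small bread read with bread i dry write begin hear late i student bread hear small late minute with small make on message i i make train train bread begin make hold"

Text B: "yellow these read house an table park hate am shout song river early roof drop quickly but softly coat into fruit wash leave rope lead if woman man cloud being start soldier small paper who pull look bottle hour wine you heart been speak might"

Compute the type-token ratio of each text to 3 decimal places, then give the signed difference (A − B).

TTR(A) = 20/44 = 0.455
TTR(B) = 45/45 = 1.000
Difference = 0.455 − 1.000 = -0.545

-0.545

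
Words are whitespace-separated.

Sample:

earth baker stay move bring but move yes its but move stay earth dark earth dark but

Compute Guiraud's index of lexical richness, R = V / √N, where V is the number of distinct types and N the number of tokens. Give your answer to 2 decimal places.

N = 17, V = 9.
√N = 4.123106
R = 9 / 4.123106 = 2.18

2.18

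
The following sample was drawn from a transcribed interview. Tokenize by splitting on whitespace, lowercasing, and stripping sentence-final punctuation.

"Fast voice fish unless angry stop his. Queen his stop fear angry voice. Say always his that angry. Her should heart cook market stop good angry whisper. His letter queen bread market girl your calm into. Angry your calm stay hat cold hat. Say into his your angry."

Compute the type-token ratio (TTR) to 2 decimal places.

0.58

N = 48 tokens, V = 28 types.
TTR = V / N = 28 / 48 = 0.58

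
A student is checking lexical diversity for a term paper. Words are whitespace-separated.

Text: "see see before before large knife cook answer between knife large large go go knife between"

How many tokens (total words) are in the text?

Tokens: see, see, before, before, large, knife, cook, answer, between, knife, large, large, go, go, knife, between
N = 16

16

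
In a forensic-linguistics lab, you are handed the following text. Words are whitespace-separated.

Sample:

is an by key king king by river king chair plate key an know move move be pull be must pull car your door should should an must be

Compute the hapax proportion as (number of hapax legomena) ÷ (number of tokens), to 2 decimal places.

0.28

Frequencies: an:3, king:3, be:3, by:2, key:2, move:2, pull:2, must:2, should:2, is:1, river:1, chair:1, plate:1, know:1, car:1, your:1, door:1
Hapax count = 8; token count = 29.
Ratio = 8 / 29 = 0.28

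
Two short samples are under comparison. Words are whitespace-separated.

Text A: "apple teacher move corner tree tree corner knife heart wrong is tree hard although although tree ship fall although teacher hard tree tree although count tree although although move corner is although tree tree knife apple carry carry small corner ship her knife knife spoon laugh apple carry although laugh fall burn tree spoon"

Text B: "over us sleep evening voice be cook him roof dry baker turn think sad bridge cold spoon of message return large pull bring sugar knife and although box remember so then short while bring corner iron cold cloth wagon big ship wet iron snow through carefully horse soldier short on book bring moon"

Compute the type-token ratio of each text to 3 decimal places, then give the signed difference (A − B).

TTR(A) = 20/54 = 0.370
TTR(B) = 48/53 = 0.906
Difference = 0.370 − 0.906 = -0.536

-0.536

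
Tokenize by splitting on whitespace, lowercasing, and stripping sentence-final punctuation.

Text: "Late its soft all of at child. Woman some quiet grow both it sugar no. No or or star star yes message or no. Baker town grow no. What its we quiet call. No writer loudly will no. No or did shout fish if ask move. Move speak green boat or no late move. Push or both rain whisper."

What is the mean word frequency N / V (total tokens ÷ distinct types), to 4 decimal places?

N = 59 tokens, V = 39 types.
Mean frequency = N / V = 59 / 39 = 1.5128

1.5128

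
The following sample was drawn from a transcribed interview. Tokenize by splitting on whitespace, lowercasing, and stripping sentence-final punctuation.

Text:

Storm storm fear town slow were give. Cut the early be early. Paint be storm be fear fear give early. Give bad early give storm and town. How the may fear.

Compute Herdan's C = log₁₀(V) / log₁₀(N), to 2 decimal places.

0.79

N = 31, V = 15.
log₁₀(V) = 1.176091, log₁₀(N) = 1.491362
C = 1.176091 / 1.491362 = 0.79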